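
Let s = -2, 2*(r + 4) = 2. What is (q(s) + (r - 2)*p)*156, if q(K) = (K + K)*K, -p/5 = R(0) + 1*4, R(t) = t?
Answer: 16848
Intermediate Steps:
r = -3 (r = -4 + (½)*2 = -4 + 1 = -3)
p = -20 (p = -5*(0 + 1*4) = -5*(0 + 4) = -5*4 = -20)
q(K) = 2*K² (q(K) = (2*K)*K = 2*K²)
(q(s) + (r - 2)*p)*156 = (2*(-2)² + (-3 - 2)*(-20))*156 = (2*4 - 5*(-20))*156 = (8 + 100)*156 = 108*156 = 16848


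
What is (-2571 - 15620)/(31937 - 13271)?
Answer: -18191/18666 ≈ -0.97455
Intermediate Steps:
(-2571 - 15620)/(31937 - 13271) = -18191/18666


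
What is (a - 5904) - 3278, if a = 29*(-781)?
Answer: -31831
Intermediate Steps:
a = -22649
(a - 5904) - 3278 = (-22649 - 5904) - 3278 = -28553 - 3278 = -31831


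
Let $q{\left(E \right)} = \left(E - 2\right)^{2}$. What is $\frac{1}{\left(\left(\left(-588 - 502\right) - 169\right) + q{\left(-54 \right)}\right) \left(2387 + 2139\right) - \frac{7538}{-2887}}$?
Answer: $\frac{2887}{24525944412} \approx 1.1771 \cdot 10^{-7}$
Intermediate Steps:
$q{\left(E \right)} = \left(-2 + E\right)^{2}$
$\frac{1}{\left(\left(\left(-588 - 502\right) - 169\right) + q{\left(-54 \right)}\right) \left(2387 + 2139\right) - \frac{7538}{-2887}} = \frac{1}{\left(\left(\left(-588 - 502\right) - 169\right) + \left(-2 - 54\right)^{2}\right) \left(2387 + 2139\right) - \frac{7538}{-2887}} = \frac{1}{\left(\left(-1090 - 169\right) + \left(-56\right)^{2}\right) 4526 - - \frac{7538}{2887}} = \frac{1}{\left(-1259 + 3136\right) 4526 + \frac{7538}{2887}} = \frac{1}{1877 \cdot 4526 + \frac{7538}{2887}} = \frac{1}{8495302 + \frac{7538}{2887}} = \frac{1}{\frac{24525944412}{2887}} = \frac{2887}{24525944412}$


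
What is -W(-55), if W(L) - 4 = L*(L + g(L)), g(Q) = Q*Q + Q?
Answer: 160321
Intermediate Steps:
g(Q) = Q + Q² (g(Q) = Q² + Q = Q + Q²)
W(L) = 4 + L*(L + L*(1 + L))
-W(-55) = -(4 + (-55)³ + 2*(-55)²) = -(4 - 166375 + 2*3025) = -(4 - 166375 + 6050) = -1*(-160321) = 160321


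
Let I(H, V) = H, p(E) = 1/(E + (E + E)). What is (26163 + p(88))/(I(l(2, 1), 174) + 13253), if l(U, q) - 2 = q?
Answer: 6907033/3499584 ≈ 1.9737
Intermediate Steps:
l(U, q) = 2 + q
p(E) = 1/(3*E) (p(E) = 1/(E + 2*E) = 1/(3*E))
(26163 + p(88))/(I(l(2, 1), 174) + 13253) = (26163 + (⅓)/88)/((2 + 1) + 13253) = (26163 + (⅓)*(1/88))/(3 + 13253) = (26163 + 1/264)/13256 = (6907033/264)*(1/13256) = 6907033/3499584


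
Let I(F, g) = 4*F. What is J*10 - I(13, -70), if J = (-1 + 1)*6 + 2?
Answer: -32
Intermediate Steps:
J = 2 (J = 0*6 + 2 = 0 + 2 = 2)
J*10 - I(13, -70) = 2*10 - 4*13 = 20 - 1*52 = 20 - 52 = -32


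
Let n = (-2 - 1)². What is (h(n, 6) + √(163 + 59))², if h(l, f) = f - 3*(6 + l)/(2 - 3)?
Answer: (51 + √222)² ≈ 4342.8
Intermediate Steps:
n = 9 (n = (-3)² = 9)
h(l, f) = 18 + f + 3*l (h(l, f) = f - 3*(6 + l)/(-1) = f - 3*(6 + l)*(-1) = f - 3*(-6 - l) = f + (18 + 3*l) = 18 + f + 3*l)
(h(n, 6) + √(163 + 59))² = ((18 + 6 + 3*9) + √(163 + 59))² = ((18 + 6 + 27) + √222)² = (51 + √222)²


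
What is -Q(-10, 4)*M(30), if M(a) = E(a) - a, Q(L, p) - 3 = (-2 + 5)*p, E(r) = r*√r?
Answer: 450 - 450*√30 ≈ -2014.8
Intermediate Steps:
E(r) = r^(3/2)
Q(L, p) = 3 + 3*p (Q(L, p) = 3 + (-2 + 5)*p = 3 + 3*p)
M(a) = a^(3/2) - a
-Q(-10, 4)*M(30) = -(3 + 3*4)*(30^(3/2) - 1*30) = -(3 + 12)*(30*√30 - 30) = -15*(-30 + 30*√30) = -(-450 + 450*√30) = 450 - 450*√30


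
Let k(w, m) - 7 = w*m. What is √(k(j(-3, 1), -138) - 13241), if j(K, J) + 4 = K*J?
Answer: 2*I*√3067 ≈ 110.76*I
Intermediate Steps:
j(K, J) = -4 + J*K (j(K, J) = -4 + K*J = -4 + J*K)
k(w, m) = 7 + m*w (k(w, m) = 7 + w*m = 7 + m*w)
√(k(j(-3, 1), -138) - 13241) = √((7 - 138*(-4 + 1*(-3))) - 13241) = √((7 - 138*(-4 - 3)) - 13241) = √((7 - 138*(-7)) - 13241) = √((7 + 966) - 13241) = √(973 - 13241) = √(-12268) = 2*I*√3067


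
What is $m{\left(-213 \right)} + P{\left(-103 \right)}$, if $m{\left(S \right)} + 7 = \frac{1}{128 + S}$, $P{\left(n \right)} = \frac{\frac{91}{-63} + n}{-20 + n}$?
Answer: $- \frac{579872}{94095} \approx -6.1626$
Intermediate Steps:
$P{\left(n \right)} = \frac{- \frac{13}{9} + n}{-20 + n}$ ($P{\left(n \right)} = \frac{91 \left(- \frac{1}{63}\right) + n}{-20 + n} = \frac{- \frac{13}{9} + n}{-20 + n}$)
$m{\left(S \right)} = -7 + \frac{1}{128 + S}$
$m{\left(-213 \right)} + P{\left(-103 \right)} = \frac{-895 - -1491}{128 - 213} + \frac{- \frac{13}{9} - 103}{-20 - 103} = \frac{-895 + 1491}{-85} + \frac{1}{-123} \left(- \frac{940}{9}\right) = \left(- \frac{1}{85}\right) 596 - - \frac{940}{1107} = - \frac{596}{85} + \frac{940}{1107} = - \frac{579872}{94095}$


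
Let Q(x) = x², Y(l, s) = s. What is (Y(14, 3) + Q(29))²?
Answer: 712336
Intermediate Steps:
(Y(14, 3) + Q(29))² = (3 + 29²)² = (3 + 841)² = 844² = 712336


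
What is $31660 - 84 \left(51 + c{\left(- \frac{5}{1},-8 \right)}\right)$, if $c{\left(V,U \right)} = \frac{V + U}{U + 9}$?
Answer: $28468$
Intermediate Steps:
$c{\left(V,U \right)} = \frac{U + V}{9 + U}$
$31660 - 84 \left(51 + c{\left(- \frac{5}{1},-8 \right)}\right) = 31660 - 84 \left(51 + \frac{-8 - \frac{5}{1}}{9 - 8}\right) = 31660 - 84 \left(51 + \frac{-8 - 5}{1}\right) = 31660 - 84 \left(51 + 1 \left(-8 - 5\right)\right) = 31660 - 84 \left(51 + 1 \left(-13\right)\right) = 31660 - 84 \left(51 - 13\right) = 31660 - 3192 = 28468$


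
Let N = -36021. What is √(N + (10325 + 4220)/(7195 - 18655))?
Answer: I*√47308622493/1146 ≈ 189.8*I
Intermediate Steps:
√(N + (10325 + 4220)/(7195 - 18655)) = √(-36021 + (10325 + 4220)/(7195 - 18655)) = √(-36021 + 14545/(-11460)) = √(-36021 + 14545*(-1/11460)) = √(-36021 - 2909/2292) = √(-82563041/2292) = I*√47308622493/1146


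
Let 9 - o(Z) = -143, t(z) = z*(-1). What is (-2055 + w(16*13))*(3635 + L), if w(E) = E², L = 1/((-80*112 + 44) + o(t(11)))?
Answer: 187542977293/1252 ≈ 1.4979e+8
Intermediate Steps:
t(z) = -z
o(Z) = 152 (o(Z) = 9 - 1*(-143) = 9 + 143 = 152)
L = -1/8764 (L = 1/((-80*112 + 44) + 152) = 1/((-8960 + 44) + 152) = 1/(-8916 + 152) = 1/(-8764) = -1/8764 ≈ -0.00011410)
(-2055 + w(16*13))*(3635 + L) = (-2055 + (16*13)²)*(3635 - 1/8764) = (-2055 + 208²)*(31857139/8764) = (-2055 + 43264)*(31857139/8764) = 41209*(31857139/8764) = 187542977293/1252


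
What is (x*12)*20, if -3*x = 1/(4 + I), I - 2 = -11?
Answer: 16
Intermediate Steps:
I = -9 (I = 2 - 11 = -9)
x = 1/15 (x = -1/(3*(4 - 9)) = -⅓/(-5) = -⅓*(-⅕) = 1/15 ≈ 0.066667)
(x*12)*20 = ((1/15)*12)*20 = (⅘)*20 = 16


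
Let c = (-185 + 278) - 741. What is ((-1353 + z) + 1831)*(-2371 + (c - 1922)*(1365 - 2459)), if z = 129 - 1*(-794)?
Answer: 3935701809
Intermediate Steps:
z = 923 (z = 129 + 794 = 923)
c = -648 (c = 93 - 741 = -648)
((-1353 + z) + 1831)*(-2371 + (c - 1922)*(1365 - 2459)) = ((-1353 + 923) + 1831)*(-2371 + (-648 - 1922)*(1365 - 2459)) = (-430 + 1831)*(-2371 - 2570*(-1094)) = 1401*(-2371 + 2811580) = 1401*2809209 = 3935701809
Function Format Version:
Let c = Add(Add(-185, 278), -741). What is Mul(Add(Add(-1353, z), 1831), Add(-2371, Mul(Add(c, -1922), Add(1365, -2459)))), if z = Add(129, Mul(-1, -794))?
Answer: 3935701809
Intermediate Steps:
z = 923 (z = Add(129, 794) = 923)
c = -648 (c = Add(93, -741) = -648)
Mul(Add(Add(-1353, z), 1831), Add(-2371, Mul(Add(c, -1922), Add(1365, -2459)))) = Mul(Add(Add(-1353, 923), 1831), Add(-2371, Mul(Add(-648, -1922), Add(1365, -2459)))) = Mul(Add(-430, 1831), Add(-2371, Mul(-2570, -1094))) = Mul(1401, Add(-2371, 2811580)) = Mul(1401, 2809209) = 3935701809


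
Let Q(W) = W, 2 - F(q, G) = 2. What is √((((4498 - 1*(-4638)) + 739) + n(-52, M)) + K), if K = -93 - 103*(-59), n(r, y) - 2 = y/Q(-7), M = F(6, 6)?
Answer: √15861 ≈ 125.94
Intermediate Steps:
F(q, G) = 0 (F(q, G) = 2 - 1*2 = 2 - 2 = 0)
M = 0
n(r, y) = 2 - y/7 (n(r, y) = 2 + y/(-7) = 2 + y*(-⅐) = 2 - y/7)
K = 5984 (K = -93 + 6077 = 5984)
√((((4498 - 1*(-4638)) + 739) + n(-52, M)) + K) = √((((4498 - 1*(-4638)) + 739) + (2 - ⅐*0)) + 5984) = √((((4498 + 4638) + 739) + (2 + 0)) + 5984) = √(((9136 + 739) + 2) + 5984) = √((9875 + 2) + 5984) = √(9877 + 5984) = √15861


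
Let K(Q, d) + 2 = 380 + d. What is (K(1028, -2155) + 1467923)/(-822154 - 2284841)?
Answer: -1466146/3106995 ≈ -0.47189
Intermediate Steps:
K(Q, d) = 378 + d (K(Q, d) = -2 + (380 + d) = 378 + d)
(K(1028, -2155) + 1467923)/(-822154 - 2284841) = ((378 - 2155) + 1467923)/(-822154 - 2284841) = (-1777 + 1467923)/(-3106995) = 1466146*(-1/3106995) = -1466146/3106995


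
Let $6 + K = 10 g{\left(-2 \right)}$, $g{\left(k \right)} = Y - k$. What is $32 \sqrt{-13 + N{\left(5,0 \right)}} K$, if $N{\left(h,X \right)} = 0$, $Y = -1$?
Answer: $128 i \sqrt{13} \approx 461.51 i$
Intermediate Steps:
$g{\left(k \right)} = -1 - k$
$K = 4$ ($K = -6 + 10 \left(-1 - -2\right) = -6 + 10 \left(-1 + 2\right) = -6 + 10 \cdot 1 = -6 + 10 = 4$)
$32 \sqrt{-13 + N{\left(5,0 \right)}} K = 32 \sqrt{-13 + 0} \cdot 4 = 32 \sqrt{-13} \cdot 4 = 32 i \sqrt{13} \cdot 4 = 128 i \sqrt{13}$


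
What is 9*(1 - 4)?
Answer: -27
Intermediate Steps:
9*(1 - 4) = 9*(-3) = -27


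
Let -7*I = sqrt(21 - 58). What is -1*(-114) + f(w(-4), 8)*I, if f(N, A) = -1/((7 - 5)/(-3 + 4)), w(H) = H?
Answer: 114 + I*sqrt(37)/14 ≈ 114.0 + 0.43448*I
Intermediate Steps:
I = -I*sqrt(37)/7 (I = -sqrt(21 - 58)/7 = -I*sqrt(37)/7 ≈ -0.86897*I)
f(N, A) = -1/2 (f(N, A) = -1/(2/1) = -1/(2*1) = -1/2)
-1*(-114) + f(w(-4), 8)*I = -1*(-114) - (-1)*I*sqrt(37)/14 = 114 + I*sqrt(37)/14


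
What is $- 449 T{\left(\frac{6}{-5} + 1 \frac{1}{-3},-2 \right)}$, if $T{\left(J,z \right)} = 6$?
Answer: $-2694$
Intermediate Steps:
$- 449 T{\left(\frac{6}{-5} + 1 \frac{1}{-3},-2 \right)} = \left(-449\right) 6 = -2694$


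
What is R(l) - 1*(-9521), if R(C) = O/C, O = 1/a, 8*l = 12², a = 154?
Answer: 26392213/2772 ≈ 9521.0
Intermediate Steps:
l = 18 (l = (⅛)*12² = (⅛)*144 = 18)
O = 1/154 ≈ 0.0064935
R(C) = 1/(154*C)
R(l) - 1*(-9521) = (1/154)/18 - 1*(-9521) = (1/154)*(1/18) + 9521 = 1/2772 + 9521 = 26392213/2772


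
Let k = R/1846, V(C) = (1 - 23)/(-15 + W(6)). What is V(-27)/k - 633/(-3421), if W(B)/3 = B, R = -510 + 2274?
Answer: -33895954/4525983 ≈ -7.4892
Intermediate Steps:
R = 1764
W(B) = 3*B
V(C) = -22/3 (V(C) = (1 - 23)/(-15 + 3*6) = -22/(-15 + 18) = -22/3)
k = 882/923 (k = 1764/1846 = 1764*(1/1846) = 882/923 ≈ 0.95558)
V(-27)/k - 633/(-3421) = -22/(3*882/923) - 633/(-3421) = -22/3*923/882 - 633*(-1/3421) = -10153/1323 + 633/3421 = -33895954/4525983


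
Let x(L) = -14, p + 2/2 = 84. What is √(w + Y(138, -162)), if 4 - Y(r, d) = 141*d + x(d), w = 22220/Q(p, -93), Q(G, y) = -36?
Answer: √200185/3 ≈ 149.14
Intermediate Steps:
p = 83 (p = -1 + 84 = 83)
w = -5555/9 (w = 22220/(-36) = 22220*(-1/36) = -5555/9 ≈ -617.22)
Y(r, d) = 18 - 141*d (Y(r, d) = 4 - (141*d - 14) = 4 - (-14 + 141*d) = 4 + (14 - 141*d) = 18 - 141*d)
√(w + Y(138, -162)) = √(-5555/9 + (18 - 141*(-162))) = √(-5555/9 + (18 + 22842)) = √(-5555/9 + 22860) = √(200185/9) = √200185/3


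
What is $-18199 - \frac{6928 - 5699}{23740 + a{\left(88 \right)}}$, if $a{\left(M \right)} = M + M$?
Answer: $- \frac{435248513}{23916} \approx -18199.0$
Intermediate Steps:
$a{\left(M \right)} = 2 M$
$-18199 - \frac{6928 - 5699}{23740 + a{\left(88 \right)}} = -18199 - \frac{6928 - 5699}{23740 + 2 \cdot 88} = -18199 - \frac{1229}{23740 + 176} = -18199 - \frac{1229}{23916} = - \frac{435248513}{23916}$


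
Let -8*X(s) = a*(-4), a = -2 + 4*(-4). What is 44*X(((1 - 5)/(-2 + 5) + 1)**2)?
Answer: -396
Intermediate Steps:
a = -18 (a = -2 - 16 = -18)
X(s) = -9 (X(s) = -(-9)*(-4)/4 = -1/8*72 = -9)
44*X(((1 - 5)/(-2 + 5) + 1)**2) = 44*(-9) = -396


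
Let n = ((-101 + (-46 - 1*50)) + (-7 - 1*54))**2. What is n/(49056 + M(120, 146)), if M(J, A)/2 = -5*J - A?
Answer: 16641/11891 ≈ 1.3995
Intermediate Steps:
M(J, A) = -10*J - 2*A (M(J, A) = 2*(-5*J - A) = 2*(-A - 5*J) = -10*J - 2*A)
n = 66564 (n = ((-101 + (-46 - 50)) + (-7 - 54))**2 = ((-101 - 96) - 61)**2 = (-197 - 61)**2 = (-258)**2 = 66564)
n/(49056 + M(120, 146)) = 66564/(49056 + (-10*120 - 2*146)) = 66564/(49056 + (-1200 - 292)) = 66564/(49056 - 1492) = 66564/47564 = 66564*(1/47564) = 16641/11891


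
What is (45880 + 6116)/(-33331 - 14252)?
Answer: -17332/15861 ≈ -1.0927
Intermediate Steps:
(45880 + 6116)/(-33331 - 14252) = 51996/(-47583) = 51996*(-1/47583) = -17332/15861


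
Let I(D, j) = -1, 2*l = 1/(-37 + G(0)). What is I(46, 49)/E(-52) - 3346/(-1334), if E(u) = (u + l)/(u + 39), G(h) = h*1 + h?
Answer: 5797723/2567283 ≈ 2.2583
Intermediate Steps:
G(h) = 2*h (G(h) = h + h = 2*h)
l = -1/74 (l = 1/(2*(-37 + 2*0)) = 1/(2*(-37 + 0)) = (½)/(-37) = (½)*(-1/37) = -1/74 ≈ -0.013514)
E(u) = (-1/74 + u)/(39 + u) (E(u) = (u - 1/74)/(u + 39) = (-1/74 + u)/(39 + u))
I(46, 49)/E(-52) - 3346/(-1334) = -1/((-1/74 - 52)/(39 - 52)) - 3346/(-1334) = -1/(-3849/74/(-13)) - 3346*(-1/1334) = -1/((-1/13*(-3849/74))) + 1673/667 = -1/3849/962 + 1673/667 = -1*962/3849 + 1673/667 = -962/3849 + 1673/667 = 5797723/2567283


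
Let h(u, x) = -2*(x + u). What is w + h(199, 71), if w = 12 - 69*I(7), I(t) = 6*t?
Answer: -3426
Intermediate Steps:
h(u, x) = -2*u - 2*x (h(u, x) = -2*(u + x) = -2*u - 2*x)
w = -2886 (w = 12 - 414*7 = 12 - 69*42 = 12 - 2898 = -2886)
w + h(199, 71) = -2886 + (-2*199 - 2*71) = -2886 + (-398 - 142) = -2886 - 540 = -3426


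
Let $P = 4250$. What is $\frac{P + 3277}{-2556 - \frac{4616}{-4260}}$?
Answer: $- \frac{8016255}{2720986} \approx -2.9461$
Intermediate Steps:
$\frac{P + 3277}{-2556 - \frac{4616}{-4260}} = \frac{4250 + 3277}{-2556 - \frac{4616}{-4260}} = \frac{7527}{-2556 - - \frac{1154}{1065}} = \frac{7527}{-2556 + \frac{1154}{1065}} = \frac{7527}{- \frac{2720986}{1065}} = 7527 \left(- \frac{1065}{2720986}\right) = - \frac{8016255}{2720986}$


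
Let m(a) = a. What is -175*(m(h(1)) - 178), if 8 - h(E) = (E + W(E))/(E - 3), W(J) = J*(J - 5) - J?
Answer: 30100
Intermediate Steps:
W(J) = -J + J*(-5 + J) (W(J) = J*(-5 + J) - J = -J + J*(-5 + J))
h(E) = 8 - (E + E*(-6 + E))/(-3 + E) (h(E) = 8 - (E + E*(-6 + E))/(E - 3) = 8 - (E + E*(-6 + E))/(-3 + E))
-175*(m(h(1)) - 178) = -175*((-24 - 1*1**2 + 13*1)/(-3 + 1) - 178) = -175*((-24 - 1*1 + 13)/(-2) - 178) = -175*(-(-24 - 1 + 13)/2 - 178) = -175*(-1/2*(-12) - 178) = -175*(6 - 178) = -175*(-172) = 30100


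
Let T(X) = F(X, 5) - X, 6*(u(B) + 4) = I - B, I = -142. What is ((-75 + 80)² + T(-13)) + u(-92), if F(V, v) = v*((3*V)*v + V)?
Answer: -3043/3 ≈ -1014.3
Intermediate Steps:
F(V, v) = v*(V + 3*V*v) (F(V, v) = v*(3*V*v + V) = v*(V + 3*V*v))
u(B) = -83/3 - B/6 (u(B) = -4 + (-142 - B)/6 = -4 + (-71/3 - B/6) = -83/3 - B/6)
T(X) = 79*X (T(X) = X*5*(1 + 3*5) - X = X*5*(1 + 15) - X = X*5*16 - X = 80*X - X = 79*X)
((-75 + 80)² + T(-13)) + u(-92) = ((-75 + 80)² + 79*(-13)) + (-83/3 - ⅙*(-92)) = (5² - 1027) + (-83/3 + 46/3) = (25 - 1027) - 37/3 = -1002 - 37/3 = -3043/3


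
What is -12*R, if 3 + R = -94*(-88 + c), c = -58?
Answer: -164652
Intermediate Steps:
R = 13721 (R = -3 - 94*(-88 - 58) = -3 - 94*(-146) = -3 + 13724 = 13721)
-12*R = -12*13721 = -164652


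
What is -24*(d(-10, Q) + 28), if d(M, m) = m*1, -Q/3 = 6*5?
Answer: 1488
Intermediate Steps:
Q = -90 (Q = -18*5 = -3*30 = -90)
d(M, m) = m
-24*(d(-10, Q) + 28) = -24*(-90 + 28) = -24*(-62) = 1488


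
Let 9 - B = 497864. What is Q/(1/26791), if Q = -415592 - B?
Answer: 2203908033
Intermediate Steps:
B = -497855 (B = 9 - 1*497864 = 9 - 497864 = -497855)
Q = 82263 (Q = -415592 - 1*(-497855) = -415592 + 497855 = 82263)
Q/(1/26791) = 82263/(1/26791) = 82263*26791 = 2203908033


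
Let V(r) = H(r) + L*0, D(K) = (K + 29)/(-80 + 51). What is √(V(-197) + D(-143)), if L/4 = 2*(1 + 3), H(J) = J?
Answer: I*√162371/29 ≈ 13.895*I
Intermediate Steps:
D(K) = -1 - K/29 (D(K) = (29 + K)/(-29) = (29 + K)*(-1/29) = -1 - K/29)
L = 32 (L = 4*(2*(1 + 3)) = 4*(2*4) = 4*8 = 32)
V(r) = r (V(r) = r + 32*0 = r + 0 = r)
√(V(-197) + D(-143)) = √(-197 + (-1 - 1/29*(-143))) = √(-197 + (-1 + 143/29)) = √(-197 + 114/29) = √(-5599/29) = I*√162371/29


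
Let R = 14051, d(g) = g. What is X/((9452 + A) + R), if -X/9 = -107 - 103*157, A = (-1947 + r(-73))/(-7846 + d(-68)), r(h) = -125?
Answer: 579708414/93002407 ≈ 6.2333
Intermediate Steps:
A = 1036/3957 (A = (-1947 - 125)/(-7846 - 68) = -2072/(-7914) = -2072*(-1/7914) = 1036/3957 ≈ 0.26181)
X = 146502 (X = -9*(-107 - 103*157) = -9*(-107 - 16171) = -9*(-16278) = 146502)
X/((9452 + A) + R) = 146502/((9452 + 1036/3957) + 14051) = 146502/(37402600/3957 + 14051) = 146502/(93002407/3957) = 146502*(3957/93002407) = 579708414/93002407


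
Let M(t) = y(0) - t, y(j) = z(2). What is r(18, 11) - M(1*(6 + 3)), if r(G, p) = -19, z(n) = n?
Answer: -12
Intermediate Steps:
y(j) = 2
M(t) = 2 - t
r(18, 11) - M(1*(6 + 3)) = -19 - (2 - (6 + 3)) = -19 - (2 - 9) = -19 - 1*(-7) = -19 + 7 = -12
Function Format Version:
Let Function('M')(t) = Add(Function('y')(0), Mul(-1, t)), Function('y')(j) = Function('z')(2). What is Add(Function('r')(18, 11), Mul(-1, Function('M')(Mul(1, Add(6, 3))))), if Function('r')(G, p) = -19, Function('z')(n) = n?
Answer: -12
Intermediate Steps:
Function('y')(j) = 2
Function('M')(t) = Add(2, Mul(-1, t))
Add(Function('r')(18, 11), Mul(-1, Function('M')(Mul(1, Add(6, 3))))) = Add(-19, Mul(-1, Add(2, Mul(-1, Mul(1, Add(6, 3)))))) = Add(-19, Mul(-1, Add(2, Mul(-1, Mul(1, 9))))) = Add(-19, Mul(-1, Add(2, Mul(-1, 9)))) = Add(-19, Mul(-1, Add(2, -9))) = Add(-19, Mul(-1, -7)) = Add(-19, 7) = -12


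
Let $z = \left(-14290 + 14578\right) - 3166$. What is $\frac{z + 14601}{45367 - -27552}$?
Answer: $\frac{11723}{72919} \approx 0.16077$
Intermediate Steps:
$z = -2878$ ($z = 288 - 3166 = -2878$)
$\frac{z + 14601}{45367 - -27552} = \frac{-2878 + 14601}{45367 - -27552} = \frac{11723}{45367 + 27552} = \frac{11723}{72919}$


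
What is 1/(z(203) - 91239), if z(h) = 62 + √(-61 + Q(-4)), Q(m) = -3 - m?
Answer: -91177/8313245389 - 2*I*√15/8313245389 ≈ -1.0968e-5 - 9.3176e-10*I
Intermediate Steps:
z(h) = 62 + 2*I*√15 (z(h) = 62 + √(-61 + (-3 - 1*(-4))) = 62 + √(-61 + (-3 + 4)) = 62 + √(-61 + 1) = 62 + √(-60) = 62 + 2*I*√15)
1/(z(203) - 91239) = 1/((62 + 2*I*√15) - 91239) = 1/(-91177 + 2*I*√15)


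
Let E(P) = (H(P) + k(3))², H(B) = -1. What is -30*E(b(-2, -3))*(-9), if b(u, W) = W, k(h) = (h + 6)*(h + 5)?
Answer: 1361070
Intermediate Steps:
k(h) = (5 + h)*(6 + h) (k(h) = (6 + h)*(5 + h) = (5 + h)*(6 + h))
E(P) = 5041 (E(P) = (-1 + (30 + 3² + 11*3))² = (-1 + (30 + 9 + 33))² = (-1 + 72)² = 71² = 5041)
-30*E(b(-2, -3))*(-9) = -30*5041*(-9) = -151230*(-9) = 1361070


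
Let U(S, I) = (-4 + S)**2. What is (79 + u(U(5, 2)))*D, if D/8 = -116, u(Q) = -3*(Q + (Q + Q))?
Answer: -64960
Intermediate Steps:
u(Q) = -9*Q (u(Q) = -3*(Q + 2*Q) = -9*Q)
D = -928 (D = 8*(-116) = -928)
(79 + u(U(5, 2)))*D = (79 - 9*(-4 + 5)**2)*(-928) = (79 - 9*1**2)*(-928) = (79 - 9*1)*(-928) = (79 - 9)*(-928) = 70*(-928) = -64960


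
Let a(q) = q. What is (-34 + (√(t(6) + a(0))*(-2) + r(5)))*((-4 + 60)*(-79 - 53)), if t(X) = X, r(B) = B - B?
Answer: 251328 + 14784*√6 ≈ 2.8754e+5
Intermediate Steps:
r(B) = 0
(-34 + (√(t(6) + a(0))*(-2) + r(5)))*((-4 + 60)*(-79 - 53)) = (-34 + (√(6 + 0)*(-2) + 0))*((-4 + 60)*(-79 - 53)) = (-34 + (√6*(-2) + 0))*(56*(-132)) = (-34 + (-2*√6 + 0))*(-7392) = (-34 - 2*√6)*(-7392) = 251328 + 14784*√6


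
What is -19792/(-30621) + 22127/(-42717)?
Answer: 1929931/15034911 ≈ 0.12836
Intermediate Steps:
-19792/(-30621) + 22127/(-42717) = -19792*(-1/30621) + 22127*(-1/42717) = 19792/30621 - 763/1473 = 1929931/15034911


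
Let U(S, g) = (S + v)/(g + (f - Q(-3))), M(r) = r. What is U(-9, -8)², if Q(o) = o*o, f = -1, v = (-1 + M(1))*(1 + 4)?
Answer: ¼ ≈ 0.25000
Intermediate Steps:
v = 0 (v = (-1 + 1)*(1 + 4) = 0*5 = 0)
Q(o) = o²
U(S, g) = S/(-10 + g) (U(S, g) = (S + 0)/(g + (-1 - 1*(-3)²)) = S/(g + (-1 - 1*9)) = S/(g + (-1 - 9)) = S/(g - 10) = S/(-10 + g))
U(-9, -8)² = (-9/(-10 - 8))² = (-9/(-18))² = (-9*(-1/18))² = (½)² = ¼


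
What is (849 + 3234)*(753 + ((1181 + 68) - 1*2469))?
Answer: -1906761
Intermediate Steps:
(849 + 3234)*(753 + ((1181 + 68) - 1*2469)) = 4083*(753 + (1249 - 2469)) = 4083*(753 - 1220) = 4083*(-467) = -1906761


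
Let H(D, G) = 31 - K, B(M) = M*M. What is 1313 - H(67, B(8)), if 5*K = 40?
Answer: 1290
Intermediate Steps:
B(M) = M²
K = 8 (K = (⅕)*40 = 8)
H(D, G) = 23 (H(D, G) = 31 - 1*8 = 31 - 8 = 23)
1313 - H(67, B(8)) = 1313 - 1*23 = 1313 - 23 = 1290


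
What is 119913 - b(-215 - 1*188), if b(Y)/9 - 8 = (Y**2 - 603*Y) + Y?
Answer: -3525294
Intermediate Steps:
b(Y) = 72 - 5418*Y + 9*Y**2 (b(Y) = 72 + 9*((Y**2 - 603*Y) + Y) = 72 + 9*(Y**2 - 602*Y) = 72 + (-5418*Y + 9*Y**2) = 72 - 5418*Y + 9*Y**2)
119913 - b(-215 - 1*188) = 119913 - (72 - 5418*(-215 - 1*188) + 9*(-215 - 1*188)**2) = 119913 - (72 - 5418*(-215 - 188) + 9*(-215 - 188)**2) = 119913 - (72 - 5418*(-403) + 9*(-403)**2) = 119913 - (72 + 2183454 + 9*162409) = 119913 - (72 + 2183454 + 1461681) = 119913 - 1*3645207 = 119913 - 3645207 = -3525294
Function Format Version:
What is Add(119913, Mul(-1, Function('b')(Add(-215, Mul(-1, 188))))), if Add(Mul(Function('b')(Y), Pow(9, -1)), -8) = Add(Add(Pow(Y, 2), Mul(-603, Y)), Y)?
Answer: -3525294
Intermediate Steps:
Function('b')(Y) = Add(72, Mul(-5418, Y), Mul(9, Pow(Y, 2))) (Function('b')(Y) = Add(72, Mul(9, Add(Add(Pow(Y, 2), Mul(-603, Y)), Y))) = Add(72, Mul(9, Add(Pow(Y, 2), Mul(-602, Y)))) = Add(72, Add(Mul(-5418, Y), Mul(9, Pow(Y, 2)))) = Add(72, Mul(-5418, Y), Mul(9, Pow(Y, 2))))
Add(119913, Mul(-1, Function('b')(Add(-215, Mul(-1, 188))))) = Add(119913, Mul(-1, Add(72, Mul(-5418, Add(-215, Mul(-1, 188))), Mul(9, Pow(Add(-215, Mul(-1, 188)), 2))))) = Add(119913, Mul(-1, Add(72, Mul(-5418, Add(-215, -188)), Mul(9, Pow(Add(-215, -188), 2))))) = Add(119913, Mul(-1, Add(72, Mul(-5418, -403), Mul(9, Pow(-403, 2))))) = Add(119913, Mul(-1, Add(72, 2183454, Mul(9, 162409)))) = Add(119913, Mul(-1, Add(72, 2183454, 1461681))) = Add(119913, Mul(-1, 3645207)) = Add(119913, -3645207) = -3525294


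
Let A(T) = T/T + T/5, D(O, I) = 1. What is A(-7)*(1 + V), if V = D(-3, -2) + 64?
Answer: -132/5 ≈ -26.400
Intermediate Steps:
A(T) = 1 + T/5 (A(T) = 1 + T*(⅕) = 1 + T/5)
V = 65 (V = 1 + 64 = 65)
A(-7)*(1 + V) = (1 + (⅕)*(-7))*(1 + 65) = (1 - 7/5)*66 = -⅖*66 = -132/5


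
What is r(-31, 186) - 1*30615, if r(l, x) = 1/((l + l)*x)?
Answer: -353052181/11532 ≈ -30615.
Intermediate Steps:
r(l, x) = 1/(2*l*x) (r(l, x) = 1/(((2*l))*x) = (1/(2*l))/x = 1/(2*l*x))
r(-31, 186) - 1*30615 = (½)/(-31*186) - 1*30615 = (½)*(-1/31)*(1/186) - 30615 = -1/11532 - 30615 = -353052181/11532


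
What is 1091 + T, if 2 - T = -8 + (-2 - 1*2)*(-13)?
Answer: 1049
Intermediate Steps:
T = -42 (T = 2 - (-8 + (-2 - 1*2)*(-13)) = 2 - (-8 + (-2 - 2)*(-13)) = 2 - (-8 - 4*(-13)) = 2 - (-8 + 52) = 2 - 1*44 = 2 - 44 = -42)
1091 + T = 1091 - 42 = 1049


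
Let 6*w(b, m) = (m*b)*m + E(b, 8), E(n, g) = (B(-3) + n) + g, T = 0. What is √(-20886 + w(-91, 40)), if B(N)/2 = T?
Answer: 3*I*√20074/2 ≈ 212.52*I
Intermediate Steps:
B(N) = 0 (B(N) = 2*0 = 0)
E(n, g) = g + n (E(n, g) = (0 + n) + g = n + g = g + n)
w(b, m) = 4/3 + b/6 + b*m²/6 (w(b, m) = ((m*b)*m + (8 + b))/6 = ((b*m)*m + (8 + b))/6 = (b*m² + (8 + b))/6 = (8 + b + b*m²)/6 = 4/3 + b/6 + b*m²/6)
√(-20886 + w(-91, 40)) = √(-20886 + (4/3 + (⅙)*(-91) + (⅙)*(-91)*40²)) = √(-20886 + (4/3 - 91/6 + (⅙)*(-91)*1600)) = √(-20886 + (4/3 - 91/6 - 72800/3)) = √(-20886 - 48561/2) = √(-90333/2) = 3*I*√20074/2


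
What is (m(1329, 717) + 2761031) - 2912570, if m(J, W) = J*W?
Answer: 801354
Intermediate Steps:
(m(1329, 717) + 2761031) - 2912570 = (1329*717 + 2761031) - 2912570 = (952893 + 2761031) - 2912570 = 3713924 - 2912570 = 801354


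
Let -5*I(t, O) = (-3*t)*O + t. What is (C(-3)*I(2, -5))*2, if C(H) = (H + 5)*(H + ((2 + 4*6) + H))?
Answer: -512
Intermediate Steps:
I(t, O) = -t/5 + 3*O*t/5 (I(t, O) = -((-3*t)*O + t)/5 = -(-3*O*t + t)/5 = -(t - 3*O*t)/5 = -t/5 + 3*O*t/5)
C(H) = (5 + H)*(26 + 2*H) (C(H) = (5 + H)*(H + ((2 + 24) + H)) = (5 + H)*(H + (26 + H)) = (5 + H)*(26 + 2*H))
(C(-3)*I(2, -5))*2 = ((130 + 2*(-3)² + 36*(-3))*((⅕)*2*(-1 + 3*(-5))))*2 = ((130 + 2*9 - 108)*((⅕)*2*(-1 - 15)))*2 = ((130 + 18 - 108)*((⅕)*2*(-16)))*2 = (40*(-32/5))*2 = -256*2 = -512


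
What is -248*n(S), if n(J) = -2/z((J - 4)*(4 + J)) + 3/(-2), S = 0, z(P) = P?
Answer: 341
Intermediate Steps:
n(J) = -3/2 - 2/((-4 + J)*(4 + J)) (n(J) = -2*1/((4 + J)*(J - 4)) + 3/(-2) = -2*1/((-4 + J)*(4 + J)) + 3*(-½) = -2/((-4 + J)*(4 + J)) - 3/2 = -3/2 - 2/((-4 + J)*(4 + J)))
-248*n(S) = -124*(44 - 3*0²)/(-16 + 0²) = -124*(44 - 3*0)/(-16 + 0) = -124*(44 + 0)/(-16) = -124*(-1)*44/16 = -248*(-11/8) = 341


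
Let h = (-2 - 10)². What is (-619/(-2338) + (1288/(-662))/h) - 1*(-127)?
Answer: 1772584901/13929804 ≈ 127.25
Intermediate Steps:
h = 144 (h = (-12)² = 144)
(-619/(-2338) + (1288/(-662))/h) - 1*(-127) = (-619/(-2338) + (1288/(-662))/144) - 1*(-127) = (-619*(-1/2338) + (1288*(-1/662))*(1/144)) + 127 = (619/2338 - 644/331*1/144) + 127 = (619/2338 - 161/11916) + 127 = 3499793/13929804 + 127 = 1772584901/13929804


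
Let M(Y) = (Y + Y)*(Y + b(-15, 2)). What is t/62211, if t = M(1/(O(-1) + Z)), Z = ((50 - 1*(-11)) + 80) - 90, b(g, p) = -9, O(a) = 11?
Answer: -557/119569542 ≈ -4.6584e-6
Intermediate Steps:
Z = 51 (Z = ((50 + 11) + 80) - 90 = (61 + 80) - 90 = 141 - 90 = 51)
M(Y) = 2*Y*(-9 + Y) (M(Y) = (Y + Y)*(Y - 9) = (2*Y)*(-9 + Y) = 2*Y*(-9 + Y))
t = -557/1922 (t = 2*(-9 + 1/(11 + 51))/(11 + 51) = 2*(-9 + 1/62)/62 = 2*(1/62)*(-9 + 1/62) = 2*(1/62)*(-557/62) = -557/1922 ≈ -0.28980)
t/62211 = -557/1922/62211 = -557/1922*1/62211 = -557/119569542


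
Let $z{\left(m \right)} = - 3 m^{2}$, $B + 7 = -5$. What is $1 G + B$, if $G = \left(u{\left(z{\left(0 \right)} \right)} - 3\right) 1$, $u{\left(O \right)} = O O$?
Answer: $-15$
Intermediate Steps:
$B = -12$ ($B = -7 - 5 = -12$)
$u{\left(O \right)} = O^{2}$
$G = -3$ ($G = \left(\left(- 3 \cdot 0^{2}\right)^{2} - 3\right) 1 = \left(\left(\left(-3\right) 0\right)^{2} - 3\right) 1 = \left(0^{2} - 3\right) 1 = \left(0 - 3\right) 1 = \left(-3\right) 1 = -3$)
$1 G + B = 1 \left(-3\right) - 12 = -3 - 12 = -15$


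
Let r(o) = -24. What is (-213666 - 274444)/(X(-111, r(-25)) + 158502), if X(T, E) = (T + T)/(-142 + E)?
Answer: -40513130/13155777 ≈ -3.0795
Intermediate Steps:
X(T, E) = 2*T/(-142 + E) (X(T, E) = (2*T)/(-142 + E) = 2*T/(-142 + E))
(-213666 - 274444)/(X(-111, r(-25)) + 158502) = (-213666 - 274444)/(2*(-111)/(-142 - 24) + 158502) = -488110/(2*(-111)/(-166) + 158502) = -488110/(2*(-111)*(-1/166) + 158502) = -488110/(111/83 + 158502) = -488110/13155777/83 = -488110*83/13155777 = -40513130/13155777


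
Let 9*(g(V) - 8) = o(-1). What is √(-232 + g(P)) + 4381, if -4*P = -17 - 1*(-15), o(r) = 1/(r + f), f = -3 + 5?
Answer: 4381 + I*√2015/3 ≈ 4381.0 + 14.963*I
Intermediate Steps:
f = 2
o(r) = 1/(2 + r) (o(r) = 1/(r + 2) = 1/(2 + r))
P = ½ (P = -(-17 - 1*(-15))/4 = -(-17 + 15)/4 = -¼*(-2) = ½ ≈ 0.50000)
g(V) = 73/9 (g(V) = 8 + 1/(9*(2 - 1)) = 8 + (⅑)/1 = 8 + (⅑)*1 = 8 + ⅑ = 73/9)
√(-232 + g(P)) + 4381 = √(-232 + 73/9) + 4381 = √(-2015/9) + 4381 = I*√2015/3 + 4381 = 4381 + I*√2015/3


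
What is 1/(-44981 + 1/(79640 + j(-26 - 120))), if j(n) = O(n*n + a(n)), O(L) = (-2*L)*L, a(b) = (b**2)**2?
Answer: -412946309520363528/18574737948535471852969 ≈ -2.2232e-5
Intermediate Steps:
a(b) = b**4
O(L) = -2*L**2
j(n) = -2*(n**2 + n**4)**2 (j(n) = -2*(n*n + n**4)**2 = -2*(n**2 + n**4)**2)
1/(-44981 + 1/(79640 + j(-26 - 120))) = 1/(-44981 + 1/(79640 - 2*(-26 - 120)**4*(1 + (-26 - 120)**2)**2)) = 1/(-44981 + 1/(79640 - 2*(-146)**4*(1 + (-146)**2)**2)) = 1/(-44981 + 1/(79640 - 2*454371856*(1 + 21316)**2)) = 1/(-44981 + 1/(79640 - 2*454371856*21317**2)) = 1/(-44981 + 1/(79640 - 2*454371856*454414489)) = 1/(-44981 + 1/(79640 - 412946309520443168)) = 1/(-44981 + 1/(-412946309520363528)) = 1/(-44981 - 1/412946309520363528) = 1/(-18574737948535471852969/412946309520363528) = -412946309520363528/18574737948535471852969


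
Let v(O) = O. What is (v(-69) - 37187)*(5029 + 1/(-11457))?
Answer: -2146588340512/11457 ≈ -1.8736e+8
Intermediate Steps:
(v(-69) - 37187)*(5029 + 1/(-11457)) = (-69 - 37187)*(5029 + 1/(-11457)) = -37256*(5029 - 1/11457) = -37256*57617252/11457 = -2146588340512/11457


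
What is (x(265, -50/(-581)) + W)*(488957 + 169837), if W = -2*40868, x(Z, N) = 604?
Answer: -53449274808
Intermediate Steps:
W = -81736
(x(265, -50/(-581)) + W)*(488957 + 169837) = (604 - 81736)*(488957 + 169837) = -81132*658794 = -53449274808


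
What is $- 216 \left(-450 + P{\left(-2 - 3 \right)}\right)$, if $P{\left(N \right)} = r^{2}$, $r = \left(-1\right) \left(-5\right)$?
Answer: $91800$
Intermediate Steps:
$r = 5$
$P{\left(N \right)} = 25$ ($P{\left(N \right)} = 5^{2} = 25$)
$- 216 \left(-450 + P{\left(-2 - 3 \right)}\right) = - 216 \left(-450 + 25\right) = \left(-216\right) \left(-425\right) = 91800$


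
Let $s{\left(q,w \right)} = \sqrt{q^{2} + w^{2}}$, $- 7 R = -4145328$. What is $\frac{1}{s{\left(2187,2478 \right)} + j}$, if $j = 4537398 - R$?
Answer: $\frac{64438402}{254222739072189} - \frac{49 \sqrt{1213717}}{254222739072189} \approx 2.5326 \cdot 10^{-7}$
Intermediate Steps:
$R = \frac{4145328}{7}$ ($R = \left(- \frac{1}{7}\right) \left(-4145328\right) = \frac{4145328}{7} \approx 5.9219 \cdot 10^{5}$)
$j = \frac{27616458}{7}$ ($j = 4537398 - \frac{4145328}{7} = \frac{27616458}{7} \approx 3.9452 \cdot 10^{6}$)
$\frac{1}{s{\left(2187,2478 \right)} + j} = \frac{1}{\sqrt{2187^{2} + 2478^{2}} + \frac{27616458}{7}} = \frac{1}{\sqrt{4782969 + 6140484} + \frac{27616458}{7}} = \frac{1}{\sqrt{10923453} + \frac{27616458}{7}} = \frac{1}{3 \sqrt{1213717} + \frac{27616458}{7}} = \frac{1}{\frac{27616458}{7} + 3 \sqrt{1213717}}$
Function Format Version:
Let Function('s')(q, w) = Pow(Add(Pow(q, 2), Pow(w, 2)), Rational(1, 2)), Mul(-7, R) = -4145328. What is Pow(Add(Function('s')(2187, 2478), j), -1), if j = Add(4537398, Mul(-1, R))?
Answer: Add(Rational(64438402, 254222739072189), Mul(Rational(-49, 254222739072189), Pow(1213717, Rational(1, 2)))) ≈ 2.5326e-7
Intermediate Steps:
R = Rational(4145328, 7) (R = Mul(Rational(-1, 7), -4145328) = Rational(4145328, 7) ≈ 5.9219e+5)
j = Rational(27616458, 7) (j = Add(4537398, Mul(-1, Rational(4145328, 7))) = Add(4537398, Rational(-4145328, 7)) = Rational(27616458, 7) ≈ 3.9452e+6)
Pow(Add(Function('s')(2187, 2478), j), -1) = Pow(Add(Pow(Add(Pow(2187, 2), Pow(2478, 2)), Rational(1, 2)), Rational(27616458, 7)), -1) = Pow(Add(Pow(Add(4782969, 6140484), Rational(1, 2)), Rational(27616458, 7)), -1) = Pow(Add(Pow(10923453, Rational(1, 2)), Rational(27616458, 7)), -1) = Pow(Add(Mul(3, Pow(1213717, Rational(1, 2))), Rational(27616458, 7)), -1) = Pow(Add(Rational(27616458, 7), Mul(3, Pow(1213717, Rational(1, 2)))), -1)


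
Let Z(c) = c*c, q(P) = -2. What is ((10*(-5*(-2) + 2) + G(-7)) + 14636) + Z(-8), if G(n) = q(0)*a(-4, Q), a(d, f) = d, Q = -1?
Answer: 14828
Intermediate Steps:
Z(c) = c²
G(n) = 8 (G(n) = -2*(-4) = 8)
((10*(-5*(-2) + 2) + G(-7)) + 14636) + Z(-8) = ((10*(-5*(-2) + 2) + 8) + 14636) + (-8)² = ((10*(10 + 2) + 8) + 14636) + 64 = ((10*12 + 8) + 14636) + 64 = ((120 + 8) + 14636) + 64 = (128 + 14636) + 64 = 14764 + 64 = 14828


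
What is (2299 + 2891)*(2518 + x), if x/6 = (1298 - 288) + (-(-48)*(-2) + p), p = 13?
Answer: 41935200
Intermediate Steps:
x = 5562 (x = 6*((1298 - 288) + (-(-48)*(-2) + 13)) = 6*(1010 + (-8*12 + 13)) = 6*(1010 + (-96 + 13)) = 6*(1010 - 83) = 6*927 = 5562)
(2299 + 2891)*(2518 + x) = (2299 + 2891)*(2518 + 5562) = 5190*8080 = 41935200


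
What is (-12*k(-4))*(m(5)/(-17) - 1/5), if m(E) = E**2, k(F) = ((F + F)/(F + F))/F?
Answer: -426/85 ≈ -5.0118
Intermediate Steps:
k(F) = 1/F (k(F) = ((2*F)/((2*F)))/F = ((2*F)*(1/(2*F)))/F = 1/F)
(-12*k(-4))*(m(5)/(-17) - 1/5) = (-12/(-4))*(5**2/(-17) - 1/5) = (-12*(-1/4))*(25*(-1/17) - 1*1/5) = 3*(-25/17 - 1/5) = 3*(-142/85) = -426/85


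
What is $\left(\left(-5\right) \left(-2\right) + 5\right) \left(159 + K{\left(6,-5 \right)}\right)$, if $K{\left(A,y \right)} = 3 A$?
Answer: $2655$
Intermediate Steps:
$\left(\left(-5\right) \left(-2\right) + 5\right) \left(159 + K{\left(6,-5 \right)}\right) = \left(\left(-5\right) \left(-2\right) + 5\right) \left(159 + 3 \cdot 6\right) = \left(10 + 5\right) \left(159 + 18\right) = 15 \cdot 177 = 2655$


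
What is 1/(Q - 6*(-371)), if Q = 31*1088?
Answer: 1/35954 ≈ 2.7813e-5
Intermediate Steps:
Q = 33728
1/(Q - 6*(-371)) = 1/(33728 - 6*(-371)) = 1/(33728 + 2226) = 1/35954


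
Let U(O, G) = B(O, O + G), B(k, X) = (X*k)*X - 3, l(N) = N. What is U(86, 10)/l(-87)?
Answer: -264191/29 ≈ -9110.0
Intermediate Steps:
B(k, X) = -3 + k*X**2 (B(k, X) = k*X**2 - 3 = -3 + k*X**2)
U(O, G) = -3 + O*(G + O)**2 (U(O, G) = -3 + O*(O + G)**2 = -3 + O*(G + O)**2)
U(86, 10)/l(-87) = (-3 + 86*(10 + 86)**2)/(-87) = (-3 + 86*96**2)*(-1/87) = (-3 + 86*9216)*(-1/87) = (-3 + 792576)*(-1/87) = 792573*(-1/87) = -264191/29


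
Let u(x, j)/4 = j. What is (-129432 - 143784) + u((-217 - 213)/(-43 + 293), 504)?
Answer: -271200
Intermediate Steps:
u(x, j) = 4*j
(-129432 - 143784) + u((-217 - 213)/(-43 + 293), 504) = (-129432 - 143784) + 4*504 = -273216 + 2016 = -271200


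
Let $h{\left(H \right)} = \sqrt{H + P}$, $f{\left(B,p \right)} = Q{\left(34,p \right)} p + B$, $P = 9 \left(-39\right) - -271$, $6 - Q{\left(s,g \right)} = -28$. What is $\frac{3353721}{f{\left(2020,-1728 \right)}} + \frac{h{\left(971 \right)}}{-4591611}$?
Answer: $- \frac{3353721}{56732} - \frac{\sqrt{11}}{510179} \approx -59.115$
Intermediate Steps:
$Q{\left(s,g \right)} = 34$ ($Q{\left(s,g \right)} = 6 - -28 = 6 + 28 = 34$)
$P = -80$ ($P = -351 + 271 = -80$)
$f{\left(B,p \right)} = B + 34 p$ ($f{\left(B,p \right)} = 34 p + B = B + 34 p$)
$h{\left(H \right)} = \sqrt{-80 + H}$ ($h{\left(H \right)} = \sqrt{H - 80} = \sqrt{-80 + H}$)
$\frac{3353721}{f{\left(2020,-1728 \right)}} + \frac{h{\left(971 \right)}}{-4591611} = \frac{3353721}{2020 + 34 \left(-1728\right)} + \frac{\sqrt{-80 + 971}}{-4591611} = \frac{3353721}{2020 - 58752} + \sqrt{891} \left(- \frac{1}{4591611}\right) = \frac{3353721}{-56732} + 9 \sqrt{11} \left(- \frac{1}{4591611}\right) = 3353721 \left(- \frac{1}{56732}\right) - \frac{\sqrt{11}}{510179} = - \frac{3353721}{56732} - \frac{\sqrt{11}}{510179}$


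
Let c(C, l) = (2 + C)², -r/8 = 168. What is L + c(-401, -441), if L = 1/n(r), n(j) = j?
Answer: 213966143/1344 ≈ 1.5920e+5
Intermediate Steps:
r = -1344 (r = -8*168 = -1344)
L = -1/1344 (L = 1/(-1344) = -1/1344 ≈ -0.00074405)
L + c(-401, -441) = -1/1344 + (2 - 401)² = -1/1344 + (-399)² = -1/1344 + 159201 = 213966143/1344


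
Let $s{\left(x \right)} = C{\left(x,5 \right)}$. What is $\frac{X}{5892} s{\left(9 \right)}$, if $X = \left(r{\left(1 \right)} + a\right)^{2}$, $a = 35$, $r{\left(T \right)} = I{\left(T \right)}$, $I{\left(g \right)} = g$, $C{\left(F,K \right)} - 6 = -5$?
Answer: $\frac{108}{491} \approx 0.21996$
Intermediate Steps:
$C{\left(F,K \right)} = 1$ ($C{\left(F,K \right)} = 6 - 5 = 1$)
$r{\left(T \right)} = T$
$s{\left(x \right)} = 1$
$X = 1296$ ($X = \left(1 + 35\right)^{2} = 36^{2} = 1296$)
$\frac{X}{5892} s{\left(9 \right)} = \frac{1296}{5892} \cdot 1 = 1296 \cdot \frac{1}{5892} \cdot 1 = \frac{108}{491} \cdot 1 = \frac{108}{491}$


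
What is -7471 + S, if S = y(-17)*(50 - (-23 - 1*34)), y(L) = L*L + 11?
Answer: 24629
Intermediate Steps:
y(L) = 11 + L² (y(L) = L² + 11 = 11 + L²)
S = 32100 (S = (11 + (-17)²)*(50 - (-23 - 1*34)) = (11 + 289)*(50 - (-23 - 34)) = 300*(50 - 1*(-57)) = 300*(50 + 57) = 300*107 = 32100)
-7471 + S = -7471 + 32100 = 24629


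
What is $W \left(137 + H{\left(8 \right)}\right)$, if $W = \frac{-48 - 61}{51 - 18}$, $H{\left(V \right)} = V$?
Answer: $- \frac{15805}{33} \approx -478.94$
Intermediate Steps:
$W = - \frac{109}{33} \approx -3.303$
$W \left(137 + H{\left(8 \right)}\right) = - \frac{109 \left(137 + 8\right)}{33} = \left(- \frac{109}{33}\right) 145 = - \frac{15805}{33}$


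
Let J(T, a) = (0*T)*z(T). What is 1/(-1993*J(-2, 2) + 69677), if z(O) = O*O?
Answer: 1/69677 ≈ 1.4352e-5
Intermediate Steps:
z(O) = O**2
J(T, a) = 0 (J(T, a) = (0*T)*T**2 = 0*T**2 = 0)
1/(-1993*J(-2, 2) + 69677) = 1/(-1993*0 + 69677) = 1/(0 + 69677) = 1/69677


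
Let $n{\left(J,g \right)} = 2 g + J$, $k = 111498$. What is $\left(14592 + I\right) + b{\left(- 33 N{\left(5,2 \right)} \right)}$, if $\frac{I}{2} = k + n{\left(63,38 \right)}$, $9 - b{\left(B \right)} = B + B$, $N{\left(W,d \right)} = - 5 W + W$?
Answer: $236555$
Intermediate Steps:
$n{\left(J,g \right)} = J + 2 g$
$N{\left(W,d \right)} = - 4 W$
$b{\left(B \right)} = 9 - 2 B$ ($b{\left(B \right)} = 9 - \left(B + B\right) = 9 - 2 B$)
$I = 223274$ ($I = 2 \left(111498 + \left(63 + 2 \cdot 38\right)\right) = 2 \left(111498 + \left(63 + 76\right)\right) = 2 \left(111498 + 139\right) = 2 \cdot 111637 = 223274$)
$\left(14592 + I\right) + b{\left(- 33 N{\left(5,2 \right)} \right)} = \left(14592 + 223274\right) + \left(9 - 2 \left(- 33 \left(\left(-4\right) 5\right)\right)\right) = 237866 + \left(9 - 2 \left(\left(-33\right) \left(-20\right)\right)\right) = 237866 + \left(9 - 1320\right) = 237866 - 1311 = 236555$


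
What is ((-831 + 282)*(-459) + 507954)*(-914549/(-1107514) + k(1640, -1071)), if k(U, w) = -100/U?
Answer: 13195580107590/22704037 ≈ 5.8120e+5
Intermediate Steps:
((-831 + 282)*(-459) + 507954)*(-914549/(-1107514) + k(1640, -1071)) = ((-831 + 282)*(-459) + 507954)*(-914549/(-1107514) - 100/1640) = (-549*(-459) + 507954)*(-914549*(-1/1107514) - 100*1/1640) = (251991 + 507954)*(914549/1107514 - 5/82) = 759945*(17363862/22704037) = 13195580107590/22704037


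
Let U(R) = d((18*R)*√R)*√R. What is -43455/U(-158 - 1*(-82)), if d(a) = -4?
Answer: -43455*I*√19/152 ≈ -1246.2*I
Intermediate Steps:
U(R) = -4*√R
-43455/U(-158 - 1*(-82)) = -43455*(-1/(4*√(-158 - 1*(-82)))) = -43455*(-1/(4*√(-158 + 82))) = -43455*I*√19/152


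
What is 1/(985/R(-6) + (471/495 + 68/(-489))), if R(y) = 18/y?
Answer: -26895/8808674 ≈ -0.0030532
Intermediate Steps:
1/(985/R(-6) + (471/495 + 68/(-489))) = 1/(985/((18/(-6))) + (471/495 + 68/(-489))) = 1/(985/((18*(-⅙))) + (471*(1/495) + 68*(-1/489))) = 1/(985/(-3) + (157/165 - 68/489)) = 1/(985*(-⅓) + 21851/26895) = 1/(-985/3 + 21851/26895) = 1/(-8808674/26895) = -26895/8808674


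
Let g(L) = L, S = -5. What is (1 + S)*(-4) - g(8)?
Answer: 8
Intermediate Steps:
(1 + S)*(-4) - g(8) = (1 - 5)*(-4) - 1*8 = -4*(-4) - 8 = 16 - 8 = 8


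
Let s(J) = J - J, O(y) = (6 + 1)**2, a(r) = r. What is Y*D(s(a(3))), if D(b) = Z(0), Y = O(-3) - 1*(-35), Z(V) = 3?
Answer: 252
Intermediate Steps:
O(y) = 49 (O(y) = 7**2 = 49)
Y = 84 (Y = 49 - 1*(-35) = 49 + 35 = 84)
s(J) = 0
D(b) = 3
Y*D(s(a(3))) = 84*3 = 252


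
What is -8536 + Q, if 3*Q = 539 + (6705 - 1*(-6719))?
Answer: -11645/3 ≈ -3881.7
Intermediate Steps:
Q = 13963/3 (Q = (539 + (6705 - 1*(-6719)))/3 = (539 + (6705 + 6719))/3 = (539 + 13424)/3 = (⅓)*13963 = 13963/3 ≈ 4654.3)
-8536 + Q = -8536 + 13963/3 = -11645/3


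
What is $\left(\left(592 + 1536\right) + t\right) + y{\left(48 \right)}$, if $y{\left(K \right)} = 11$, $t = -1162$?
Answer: $977$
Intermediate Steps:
$\left(\left(592 + 1536\right) + t\right) + y{\left(48 \right)} = \left(\left(592 + 1536\right) - 1162\right) + 11 = \left(2128 - 1162\right) + 11 = 966 + 11 = 977$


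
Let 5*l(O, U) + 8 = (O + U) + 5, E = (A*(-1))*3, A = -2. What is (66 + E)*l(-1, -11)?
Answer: -216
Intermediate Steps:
E = 6 (E = -2*(-1)*3 = 2*3 = 6)
l(O, U) = -⅗ + O/5 + U/5 (l(O, U) = -8/5 + ((O + U) + 5)/5 = -8/5 + (5 + O + U)/5 = -8/5 + (1 + O/5 + U/5) = -⅗ + O/5 + U/5)
(66 + E)*l(-1, -11) = (66 + 6)*(-⅗ + (⅕)*(-1) + (⅕)*(-11)) = 72*(-⅗ - ⅕ - 11/5) = 72*(-3) = -216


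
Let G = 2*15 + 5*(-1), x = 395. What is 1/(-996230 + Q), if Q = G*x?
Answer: -1/986355 ≈ -1.0138e-6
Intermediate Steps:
G = 25 (G = 30 - 5 = 25)
Q = 9875 (Q = 25*395 = 9875)
1/(-996230 + Q) = 1/(-996230 + 9875) = 1/(-986355) = -1/986355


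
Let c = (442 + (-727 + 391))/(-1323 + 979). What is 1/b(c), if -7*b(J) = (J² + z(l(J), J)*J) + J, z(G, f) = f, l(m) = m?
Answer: 103544/1749 ≈ 59.202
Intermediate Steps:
c = -53/172 (c = (442 - 336)/(-344) = 106*(-1/344) = -53/172 ≈ -0.30814)
b(J) = -2*J²/7 - J/7 (b(J) = -((J² + J*J) + J)/7 = -((J² + J²) + J)/7 = -(2*J² + J)/7 = -(J + 2*J²)/7 = -2*J²/7 - J/7)
1/b(c) = 1/(-⅐*(-53/172)*(1 + 2*(-53/172))) = 1/(-⅐*(-53/172)*(1 - 53/86)) = 1/(-⅐*(-53/172)*33/86) = 1/(1749/103544) = 103544/1749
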